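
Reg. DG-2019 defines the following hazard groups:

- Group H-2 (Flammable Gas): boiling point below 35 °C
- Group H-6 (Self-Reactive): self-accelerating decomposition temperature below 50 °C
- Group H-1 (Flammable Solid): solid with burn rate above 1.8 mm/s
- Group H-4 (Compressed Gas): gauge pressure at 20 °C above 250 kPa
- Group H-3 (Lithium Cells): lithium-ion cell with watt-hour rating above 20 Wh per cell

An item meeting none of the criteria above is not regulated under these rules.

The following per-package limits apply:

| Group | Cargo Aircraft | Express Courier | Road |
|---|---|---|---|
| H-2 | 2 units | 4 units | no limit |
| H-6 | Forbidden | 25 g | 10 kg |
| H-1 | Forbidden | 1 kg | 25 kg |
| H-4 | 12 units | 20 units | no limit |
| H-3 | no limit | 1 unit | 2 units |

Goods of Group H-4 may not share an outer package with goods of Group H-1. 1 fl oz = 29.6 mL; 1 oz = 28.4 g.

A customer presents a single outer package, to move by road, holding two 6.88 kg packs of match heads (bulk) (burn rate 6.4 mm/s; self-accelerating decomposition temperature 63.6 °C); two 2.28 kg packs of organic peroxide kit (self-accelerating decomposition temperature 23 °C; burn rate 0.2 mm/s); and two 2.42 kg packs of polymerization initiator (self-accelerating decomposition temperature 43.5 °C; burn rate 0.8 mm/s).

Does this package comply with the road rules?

Yes

Match heads (bulk): burn rate 6.4 mm/s > 1.8 mm/s → Group H-1 (Flammable Solid).
With self-accelerating decomposition temperature 23 °C (< 50 °C), the organic peroxide kit falls in Group H-6.
With self-accelerating decomposition temperature 43.5 °C (< 50 °C), the polymerization initiator falls in Group H-6.
Group H-6 net quantity: (two 2.28 kg packs = 4.56 kg) + (two 2.42 kg packs = 4.84 kg) = 9.4 kg.
That is within the Group H-6 road limit of 10 kg.
Group H-1 quantity: two 6.88 kg packs = 13.76 kg.
That is within the Group H-1 road limit of 25 kg.
The segregation rule (Group H-4 with Group H-1) does not apply to Group H-6 with Group H-1.
Every hazard group is within its road limit and no segregation rule is violated.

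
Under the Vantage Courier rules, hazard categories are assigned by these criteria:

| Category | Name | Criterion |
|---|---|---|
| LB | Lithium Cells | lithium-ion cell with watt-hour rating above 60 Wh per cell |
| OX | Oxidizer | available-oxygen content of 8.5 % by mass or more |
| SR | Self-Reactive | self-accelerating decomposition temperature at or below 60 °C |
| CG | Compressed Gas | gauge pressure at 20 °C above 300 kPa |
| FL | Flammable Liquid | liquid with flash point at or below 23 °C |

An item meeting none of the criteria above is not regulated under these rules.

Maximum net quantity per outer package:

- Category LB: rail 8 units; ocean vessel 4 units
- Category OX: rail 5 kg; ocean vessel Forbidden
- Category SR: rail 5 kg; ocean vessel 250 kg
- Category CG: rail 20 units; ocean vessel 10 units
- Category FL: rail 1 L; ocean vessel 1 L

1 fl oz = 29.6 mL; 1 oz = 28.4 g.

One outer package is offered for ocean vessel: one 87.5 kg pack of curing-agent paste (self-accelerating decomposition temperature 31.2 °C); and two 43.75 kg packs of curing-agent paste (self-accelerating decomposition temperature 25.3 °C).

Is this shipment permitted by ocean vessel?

Yes

Curing-agent paste: self-accelerating decomposition temperature 31.2 °C ≤ 60 °C → Category SR (Self-Reactive).
Curing-agent paste: self-accelerating decomposition temperature 25.3 °C ≤ 60 °C → Category SR (Self-Reactive).
Total Category SR: 87.5 kg + (two 43.75 kg packs = 87.5 kg) = 175 kg.
That is within the Category SR ocean vessel limit of 250 kg.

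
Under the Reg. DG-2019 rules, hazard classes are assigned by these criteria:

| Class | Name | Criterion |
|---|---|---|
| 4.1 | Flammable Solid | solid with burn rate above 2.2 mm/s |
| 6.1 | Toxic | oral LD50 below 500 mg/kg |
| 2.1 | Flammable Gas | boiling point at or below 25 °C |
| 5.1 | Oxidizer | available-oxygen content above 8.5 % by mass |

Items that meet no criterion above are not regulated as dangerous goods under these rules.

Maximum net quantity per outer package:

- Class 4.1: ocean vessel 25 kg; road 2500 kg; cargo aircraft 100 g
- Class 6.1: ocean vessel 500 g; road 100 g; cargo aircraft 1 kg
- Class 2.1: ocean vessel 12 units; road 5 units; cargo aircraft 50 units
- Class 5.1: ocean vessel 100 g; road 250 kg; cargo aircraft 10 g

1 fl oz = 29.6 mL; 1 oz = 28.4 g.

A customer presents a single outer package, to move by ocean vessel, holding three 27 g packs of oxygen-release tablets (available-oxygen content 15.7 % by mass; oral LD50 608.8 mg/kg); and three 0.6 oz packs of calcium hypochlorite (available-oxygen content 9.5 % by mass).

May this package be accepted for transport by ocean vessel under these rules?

The oxygen-release tablets have available-oxygen content 15.7 % by mass, which is > 8.5 % by mass, so they are Class 5.1 (Oxidizer).
Available-oxygen content 9.5 % by mass meets the Class 5.1 criterion (Oxidizer), so the calcium hypochlorite is Class 5.1.
Total Class 5.1: (three 27 g packs = 81 g) + (three 0.6 oz packs = 51.12 g) = 132.12 g.
132.12 g exceeds the ocean vessel limit of 100 g for Class 5.1.

No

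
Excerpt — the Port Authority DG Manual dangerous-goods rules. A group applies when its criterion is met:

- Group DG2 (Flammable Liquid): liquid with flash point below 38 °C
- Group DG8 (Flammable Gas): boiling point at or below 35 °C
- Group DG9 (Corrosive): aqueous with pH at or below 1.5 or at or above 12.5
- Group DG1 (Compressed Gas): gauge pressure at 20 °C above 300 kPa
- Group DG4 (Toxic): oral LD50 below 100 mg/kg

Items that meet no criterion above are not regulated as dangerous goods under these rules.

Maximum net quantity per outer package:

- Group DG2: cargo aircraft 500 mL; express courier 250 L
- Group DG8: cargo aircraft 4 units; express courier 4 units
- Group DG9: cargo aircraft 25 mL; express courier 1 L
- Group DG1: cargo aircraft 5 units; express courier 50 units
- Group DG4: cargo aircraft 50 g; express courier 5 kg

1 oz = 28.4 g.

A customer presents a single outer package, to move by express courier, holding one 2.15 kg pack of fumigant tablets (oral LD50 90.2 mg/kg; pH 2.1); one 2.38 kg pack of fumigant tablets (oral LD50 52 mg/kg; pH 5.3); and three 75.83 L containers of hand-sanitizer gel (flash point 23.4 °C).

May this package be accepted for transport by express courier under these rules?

The fumigant tablets have oral LD50 90.2 mg/kg, which is < 100 mg/kg, so they are Group DG4 (Toxic).
With oral LD50 52 mg/kg (< 100 mg/kg), the fumigant tablets fall in Group DG4.
The hand-sanitizer gel has flash point 23.4 °C, which is < 38 °C, so it is Group DG2 (Flammable Liquid).
Group DG4 net quantity: 2.15 kg + 2.38 kg = 4.53 kg.
That is within the Group DG4 express courier limit of 5 kg.
Group DG2 quantity: three 75.83 L containers = 227.49 L.
That is within the Group DG2 express courier limit of 250 L.
Every hazard group is within its express courier limit and no segregation rule is violated.

Yes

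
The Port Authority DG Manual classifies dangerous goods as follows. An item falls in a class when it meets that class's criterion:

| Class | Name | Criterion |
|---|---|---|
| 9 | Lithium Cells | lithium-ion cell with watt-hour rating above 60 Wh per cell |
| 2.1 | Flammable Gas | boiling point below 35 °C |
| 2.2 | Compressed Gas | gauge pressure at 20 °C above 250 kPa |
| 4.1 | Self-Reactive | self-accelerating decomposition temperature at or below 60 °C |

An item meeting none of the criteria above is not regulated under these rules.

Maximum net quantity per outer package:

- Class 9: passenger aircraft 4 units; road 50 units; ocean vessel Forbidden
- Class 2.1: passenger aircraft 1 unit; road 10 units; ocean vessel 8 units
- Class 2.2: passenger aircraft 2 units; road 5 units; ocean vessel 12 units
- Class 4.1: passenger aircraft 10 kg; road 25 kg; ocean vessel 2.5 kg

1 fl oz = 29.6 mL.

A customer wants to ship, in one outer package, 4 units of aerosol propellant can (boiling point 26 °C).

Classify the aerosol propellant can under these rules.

Aerosol propellant can: boiling point 26 °C < 35 °C → Class 2.1 (Flammable Gas).

Class 2.1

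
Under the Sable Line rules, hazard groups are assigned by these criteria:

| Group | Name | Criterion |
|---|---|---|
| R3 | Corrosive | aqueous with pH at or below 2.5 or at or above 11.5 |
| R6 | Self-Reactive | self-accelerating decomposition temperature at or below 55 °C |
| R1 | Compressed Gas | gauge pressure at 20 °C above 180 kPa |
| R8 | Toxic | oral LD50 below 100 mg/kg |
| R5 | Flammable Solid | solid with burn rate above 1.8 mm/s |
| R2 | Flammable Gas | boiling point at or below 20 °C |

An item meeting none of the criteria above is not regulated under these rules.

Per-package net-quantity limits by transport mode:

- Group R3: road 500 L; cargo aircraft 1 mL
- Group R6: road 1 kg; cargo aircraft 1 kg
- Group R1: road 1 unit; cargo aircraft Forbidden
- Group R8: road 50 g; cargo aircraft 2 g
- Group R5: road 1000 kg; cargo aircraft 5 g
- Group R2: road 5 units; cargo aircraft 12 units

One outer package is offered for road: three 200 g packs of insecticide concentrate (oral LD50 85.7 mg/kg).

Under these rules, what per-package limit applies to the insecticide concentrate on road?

With oral LD50 85.7 mg/kg (< 100 mg/kg), the insecticide concentrate falls in Group R8.
The road limit for Group R8 is 50 g.

50 g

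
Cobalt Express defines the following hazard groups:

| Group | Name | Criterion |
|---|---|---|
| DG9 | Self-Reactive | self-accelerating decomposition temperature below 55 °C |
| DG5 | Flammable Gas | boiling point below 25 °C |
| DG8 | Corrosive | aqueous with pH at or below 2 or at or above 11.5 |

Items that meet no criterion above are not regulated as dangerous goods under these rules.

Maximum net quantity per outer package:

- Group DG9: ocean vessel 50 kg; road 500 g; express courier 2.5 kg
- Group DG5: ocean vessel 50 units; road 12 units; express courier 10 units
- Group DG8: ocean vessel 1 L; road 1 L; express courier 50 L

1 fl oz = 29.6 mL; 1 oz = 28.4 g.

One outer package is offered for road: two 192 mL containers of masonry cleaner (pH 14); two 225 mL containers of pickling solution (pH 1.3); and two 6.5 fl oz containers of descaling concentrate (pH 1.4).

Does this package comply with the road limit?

Masonry cleaner: pH 14 ≥ 11.5 → Group DG8 (Corrosive).
pH 1.3 meets the Group DG8 criterion (Corrosive), so the pickling solution is Group DG8.
Descaling concentrate: pH 1.4 ≤ 2 → Group DG8 (Corrosive).
Group DG8 net quantity: (two 192 mL containers = 384 mL) + (two 225 mL containers = 450 mL) + (two 6.5 fl oz containers = 384.8 mL) = 1218.8 mL.
1218.8 mL exceeds the road limit of 1 L for Group DG8.

No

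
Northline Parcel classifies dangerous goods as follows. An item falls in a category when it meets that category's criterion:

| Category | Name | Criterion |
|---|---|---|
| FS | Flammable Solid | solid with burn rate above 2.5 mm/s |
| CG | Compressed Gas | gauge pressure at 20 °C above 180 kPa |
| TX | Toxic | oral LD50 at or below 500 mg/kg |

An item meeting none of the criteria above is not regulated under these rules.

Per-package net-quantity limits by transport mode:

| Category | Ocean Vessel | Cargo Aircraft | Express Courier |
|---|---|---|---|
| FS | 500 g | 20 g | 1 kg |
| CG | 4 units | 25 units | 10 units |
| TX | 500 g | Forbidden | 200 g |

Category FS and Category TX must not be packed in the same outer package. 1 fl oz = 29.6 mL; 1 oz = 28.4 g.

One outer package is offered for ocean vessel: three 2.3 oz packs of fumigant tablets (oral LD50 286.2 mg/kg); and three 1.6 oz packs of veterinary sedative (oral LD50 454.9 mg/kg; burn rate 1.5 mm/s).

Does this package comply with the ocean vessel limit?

Yes

With oral LD50 286.2 mg/kg (≤ 500 mg/kg), the fumigant tablets fall in Category TX.
The veterinary sedative has oral LD50 454.9 mg/kg, which is ≤ 500 mg/kg, so it is Category TX (Toxic).
Category TX net quantity: (three 2.3 oz packs = 195.96 g) + (three 1.6 oz packs = 136.32 g) = 332.28 g.
332.28 g ≤ 500 g (ocean vessel limit, Category TX) — within limit.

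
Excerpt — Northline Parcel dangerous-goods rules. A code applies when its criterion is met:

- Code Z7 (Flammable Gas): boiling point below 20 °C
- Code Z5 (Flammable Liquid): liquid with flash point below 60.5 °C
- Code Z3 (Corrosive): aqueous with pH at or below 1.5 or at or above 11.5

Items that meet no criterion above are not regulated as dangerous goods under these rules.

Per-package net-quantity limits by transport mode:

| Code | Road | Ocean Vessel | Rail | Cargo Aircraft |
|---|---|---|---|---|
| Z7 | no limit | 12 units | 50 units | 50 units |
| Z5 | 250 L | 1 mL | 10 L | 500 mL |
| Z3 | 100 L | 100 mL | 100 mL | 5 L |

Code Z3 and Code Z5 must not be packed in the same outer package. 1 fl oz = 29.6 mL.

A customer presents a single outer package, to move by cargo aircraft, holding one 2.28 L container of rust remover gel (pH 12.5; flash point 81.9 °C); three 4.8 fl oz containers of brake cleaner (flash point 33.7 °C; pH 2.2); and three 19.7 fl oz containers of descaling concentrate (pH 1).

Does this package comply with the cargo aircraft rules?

No

The rust remover gel has pH 12.5, which is ≥ 11.5, so it is Code Z3 (Corrosive).
With flash point 33.7 °C (< 60.5 °C), the brake cleaner falls in Code Z5.
pH 1 meets the Code Z3 criterion (Corrosive), so the descaling concentrate is Code Z3.
Code Z3 net quantity: 2.28 L + (three 19.7 fl oz containers = 1749.36 mL) = 4029.36 mL.
4029.36 mL ≤ 5 L (cargo aircraft limit, Code Z3) — within limit.
Code Z5 quantity: three 4.8 fl oz containers = 426.24 mL.
That is within the Code Z5 cargo aircraft limit of 500 mL.
Code Z3 and Code Z5 may not share an outer package.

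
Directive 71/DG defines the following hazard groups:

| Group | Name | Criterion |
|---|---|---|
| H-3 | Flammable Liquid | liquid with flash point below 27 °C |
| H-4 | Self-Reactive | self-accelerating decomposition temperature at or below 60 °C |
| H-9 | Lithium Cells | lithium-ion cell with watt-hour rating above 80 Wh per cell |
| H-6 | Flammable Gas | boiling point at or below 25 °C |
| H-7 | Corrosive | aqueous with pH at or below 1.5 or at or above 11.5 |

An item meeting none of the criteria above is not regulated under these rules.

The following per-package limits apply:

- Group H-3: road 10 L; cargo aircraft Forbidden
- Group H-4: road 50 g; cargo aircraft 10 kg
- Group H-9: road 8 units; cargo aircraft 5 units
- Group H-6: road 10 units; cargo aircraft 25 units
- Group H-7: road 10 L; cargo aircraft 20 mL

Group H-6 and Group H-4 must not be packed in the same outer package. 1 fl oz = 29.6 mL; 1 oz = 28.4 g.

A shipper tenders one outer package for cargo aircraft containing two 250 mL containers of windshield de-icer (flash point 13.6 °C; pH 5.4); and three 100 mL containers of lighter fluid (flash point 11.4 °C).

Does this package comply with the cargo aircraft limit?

Windshield de-icer: flash point 13.6 °C < 27 °C → Group H-3 (Flammable Liquid).
With flash point 11.4 °C (< 27 °C), the lighter fluid falls in Group H-3.
Total Group H-3: (two 250 mL containers = 500 mL) + (three 100 mL containers = 300 mL) = 800 mL.
By cargo aircraft, Group H-3 is Forbidden regardless of quantity.

No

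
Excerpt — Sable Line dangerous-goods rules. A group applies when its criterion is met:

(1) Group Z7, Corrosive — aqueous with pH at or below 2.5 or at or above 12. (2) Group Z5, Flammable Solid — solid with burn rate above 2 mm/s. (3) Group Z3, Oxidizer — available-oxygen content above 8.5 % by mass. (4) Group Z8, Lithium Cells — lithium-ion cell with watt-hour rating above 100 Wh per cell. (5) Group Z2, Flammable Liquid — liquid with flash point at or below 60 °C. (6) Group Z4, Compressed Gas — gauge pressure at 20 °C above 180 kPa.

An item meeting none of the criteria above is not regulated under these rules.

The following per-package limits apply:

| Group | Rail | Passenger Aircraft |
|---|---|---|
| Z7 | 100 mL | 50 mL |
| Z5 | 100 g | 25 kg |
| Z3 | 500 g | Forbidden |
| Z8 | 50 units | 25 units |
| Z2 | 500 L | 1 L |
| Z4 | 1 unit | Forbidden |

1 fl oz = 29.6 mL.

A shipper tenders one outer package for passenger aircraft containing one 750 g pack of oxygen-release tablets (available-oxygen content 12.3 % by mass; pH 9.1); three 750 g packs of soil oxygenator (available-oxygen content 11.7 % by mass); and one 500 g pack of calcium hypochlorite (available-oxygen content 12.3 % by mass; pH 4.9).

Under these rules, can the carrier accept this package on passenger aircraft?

No

Available-oxygen content 12.3 % by mass meets the Group Z3 criterion (Oxidizer), so the oxygen-release tablets are Group Z3.
Soil oxygenator: available-oxygen content 11.7 % by mass > 8.5 % by mass → Group Z3 (Oxidizer).
Available-oxygen content 12.3 % by mass meets the Group Z3 criterion (Oxidizer), so the calcium hypochlorite is Group Z3.
Group Z3 net quantity: 750 g + (three 750 g packs = 2.25 kg) + 500 g = 3.5 kg.
Group Z3 is Forbidden by passenger aircraft.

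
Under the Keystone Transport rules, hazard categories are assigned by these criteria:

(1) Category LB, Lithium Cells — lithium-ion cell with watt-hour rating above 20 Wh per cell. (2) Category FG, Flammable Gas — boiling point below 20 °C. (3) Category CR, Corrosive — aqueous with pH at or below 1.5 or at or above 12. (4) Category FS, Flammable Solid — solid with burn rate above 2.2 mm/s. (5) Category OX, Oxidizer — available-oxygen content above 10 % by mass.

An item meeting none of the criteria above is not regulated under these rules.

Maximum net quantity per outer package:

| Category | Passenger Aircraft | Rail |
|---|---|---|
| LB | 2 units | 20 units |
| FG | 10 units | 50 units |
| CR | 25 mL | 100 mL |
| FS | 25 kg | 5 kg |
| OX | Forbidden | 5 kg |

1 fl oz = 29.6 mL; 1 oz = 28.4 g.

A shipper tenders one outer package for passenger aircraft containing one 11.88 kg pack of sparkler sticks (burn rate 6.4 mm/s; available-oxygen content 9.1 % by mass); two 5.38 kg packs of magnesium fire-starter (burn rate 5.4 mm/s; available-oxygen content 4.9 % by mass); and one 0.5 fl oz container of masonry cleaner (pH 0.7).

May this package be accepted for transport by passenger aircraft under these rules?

Yes

Burn rate 6.4 mm/s meets the Category FS criterion (Flammable Solid), so the sparkler sticks are Category FS.
The magnesium fire-starter has burn rate 5.4 mm/s, which is > 2.2 mm/s, so it is Category FS (Flammable Solid).
The masonry cleaner has pH 0.7, which is ≤ 1.5, so it is Category CR (Corrosive).
Total Category FS: 11.88 kg + (two 5.38 kg packs = 10.76 kg) = 22.64 kg.
22.64 kg ≤ 25 kg (passenger aircraft limit, Category FS) — within limit.
Category CR quantity: one 0.5 fl oz container = 14.8 mL.
That is within the Category CR passenger aircraft limit of 25 mL.
Every hazard category is within its passenger aircraft limit and no segregation rule is violated.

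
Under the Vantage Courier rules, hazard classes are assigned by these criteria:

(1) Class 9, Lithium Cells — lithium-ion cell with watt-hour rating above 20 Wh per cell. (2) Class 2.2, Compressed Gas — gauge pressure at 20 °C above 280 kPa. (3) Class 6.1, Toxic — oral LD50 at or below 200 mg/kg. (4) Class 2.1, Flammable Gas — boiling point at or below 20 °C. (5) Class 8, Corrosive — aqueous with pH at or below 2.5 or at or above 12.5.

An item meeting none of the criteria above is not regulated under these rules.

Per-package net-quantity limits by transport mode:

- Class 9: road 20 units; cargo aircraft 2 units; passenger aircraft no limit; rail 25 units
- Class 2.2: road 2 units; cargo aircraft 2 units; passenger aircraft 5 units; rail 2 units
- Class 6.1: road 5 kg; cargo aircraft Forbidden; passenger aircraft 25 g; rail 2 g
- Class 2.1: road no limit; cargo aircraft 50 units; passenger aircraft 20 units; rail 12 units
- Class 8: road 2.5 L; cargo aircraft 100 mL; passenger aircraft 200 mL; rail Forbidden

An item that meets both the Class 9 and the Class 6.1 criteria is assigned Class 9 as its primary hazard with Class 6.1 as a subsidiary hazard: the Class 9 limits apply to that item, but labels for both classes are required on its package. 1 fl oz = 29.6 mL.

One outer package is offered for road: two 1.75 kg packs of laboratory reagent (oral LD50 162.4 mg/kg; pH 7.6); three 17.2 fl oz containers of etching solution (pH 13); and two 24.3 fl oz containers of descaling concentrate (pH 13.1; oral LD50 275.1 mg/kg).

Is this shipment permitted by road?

No

The laboratory reagent has oral LD50 162.4 mg/kg, which is ≤ 200 mg/kg, so it is Class 6.1 (Toxic).
Etching solution: pH 13 ≥ 12.5 → Class 8 (Corrosive).
With pH 13.1 (≥ 12.5), the descaling concentrate falls in Class 8.
Total Class 8: (three 17.2 fl oz containers = 1527.36 mL) + (two 24.3 fl oz containers = 1438.56 mL) = 2965.92 mL.
That exceeds the Class 8 road limit of 2.5 L.
Class 6.1 quantity: two 1.75 kg packs = 3.5 kg.
That is within the Class 6.1 road limit of 5 kg.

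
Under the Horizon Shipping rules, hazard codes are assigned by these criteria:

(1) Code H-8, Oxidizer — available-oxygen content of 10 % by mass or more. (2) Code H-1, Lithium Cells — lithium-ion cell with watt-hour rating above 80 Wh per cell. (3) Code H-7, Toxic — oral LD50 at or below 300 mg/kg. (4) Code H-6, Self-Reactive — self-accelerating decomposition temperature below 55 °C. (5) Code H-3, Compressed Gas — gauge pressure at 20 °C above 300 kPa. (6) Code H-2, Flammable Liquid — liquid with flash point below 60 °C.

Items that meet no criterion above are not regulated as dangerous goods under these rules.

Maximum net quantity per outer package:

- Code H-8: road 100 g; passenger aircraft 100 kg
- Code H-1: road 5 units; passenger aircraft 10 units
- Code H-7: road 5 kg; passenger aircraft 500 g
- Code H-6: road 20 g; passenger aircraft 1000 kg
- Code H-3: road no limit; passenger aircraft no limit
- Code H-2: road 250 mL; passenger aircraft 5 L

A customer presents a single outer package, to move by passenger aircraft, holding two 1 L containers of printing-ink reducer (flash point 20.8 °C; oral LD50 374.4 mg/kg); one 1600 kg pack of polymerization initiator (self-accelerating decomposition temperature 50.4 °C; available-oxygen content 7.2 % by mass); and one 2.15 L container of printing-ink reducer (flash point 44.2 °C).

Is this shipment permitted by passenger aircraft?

No

The printing-ink reducer has flash point 20.8 °C, which is < 60 °C, so it is Code H-2 (Flammable Liquid).
With self-accelerating decomposition temperature 50.4 °C (< 55 °C), the polymerization initiator falls in Code H-6.
The printing-ink reducer has flash point 44.2 °C, which is < 60 °C, so it is Code H-2 (Flammable Liquid).
Code H-6 quantity: 1600 kg.
1600 kg exceeds the passenger aircraft limit of 1000 kg for Code H-6.
Code H-2 net quantity: (two 1 L containers = 2 L) + 2.15 L = 4.15 L.
4.15 L ≤ 5 L (passenger aircraft limit, Code H-2) — within limit.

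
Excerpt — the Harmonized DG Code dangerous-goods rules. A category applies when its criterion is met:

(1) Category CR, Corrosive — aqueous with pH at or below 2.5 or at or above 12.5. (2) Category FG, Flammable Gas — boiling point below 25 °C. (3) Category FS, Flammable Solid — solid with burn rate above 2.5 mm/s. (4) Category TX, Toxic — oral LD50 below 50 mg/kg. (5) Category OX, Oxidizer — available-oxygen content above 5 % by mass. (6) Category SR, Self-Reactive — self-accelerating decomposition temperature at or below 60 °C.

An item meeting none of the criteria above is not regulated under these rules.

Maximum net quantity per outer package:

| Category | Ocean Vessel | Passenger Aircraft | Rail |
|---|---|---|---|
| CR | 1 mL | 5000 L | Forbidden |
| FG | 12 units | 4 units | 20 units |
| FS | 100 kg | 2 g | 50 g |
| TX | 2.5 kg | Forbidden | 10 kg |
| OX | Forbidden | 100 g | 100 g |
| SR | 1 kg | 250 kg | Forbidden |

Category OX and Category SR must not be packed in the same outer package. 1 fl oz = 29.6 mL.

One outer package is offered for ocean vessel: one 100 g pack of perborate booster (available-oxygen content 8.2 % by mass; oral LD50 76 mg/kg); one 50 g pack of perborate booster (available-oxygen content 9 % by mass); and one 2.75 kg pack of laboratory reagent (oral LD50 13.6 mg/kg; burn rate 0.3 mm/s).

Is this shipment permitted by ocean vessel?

No

Available-oxygen content 8.2 % by mass meets the Category OX criterion (Oxidizer), so the perborate booster is Category OX.
The perborate booster has available-oxygen content 9 % by mass, which is > 5 % by mass, so it is Category OX (Oxidizer).
Oral LD50 13.6 mg/kg meets the Category TX criterion (Toxic), so the laboratory reagent is Category TX.
Category TX quantity: 2.75 kg.
2.75 kg exceeds the ocean vessel limit of 2.5 kg for Category TX.
Category OX net quantity: 100 g + 50 g = 150 g.
By ocean vessel, Category OX is Forbidden regardless of quantity.
The segregation rule (Category OX with Category SR) does not apply to Category TX with Category OX.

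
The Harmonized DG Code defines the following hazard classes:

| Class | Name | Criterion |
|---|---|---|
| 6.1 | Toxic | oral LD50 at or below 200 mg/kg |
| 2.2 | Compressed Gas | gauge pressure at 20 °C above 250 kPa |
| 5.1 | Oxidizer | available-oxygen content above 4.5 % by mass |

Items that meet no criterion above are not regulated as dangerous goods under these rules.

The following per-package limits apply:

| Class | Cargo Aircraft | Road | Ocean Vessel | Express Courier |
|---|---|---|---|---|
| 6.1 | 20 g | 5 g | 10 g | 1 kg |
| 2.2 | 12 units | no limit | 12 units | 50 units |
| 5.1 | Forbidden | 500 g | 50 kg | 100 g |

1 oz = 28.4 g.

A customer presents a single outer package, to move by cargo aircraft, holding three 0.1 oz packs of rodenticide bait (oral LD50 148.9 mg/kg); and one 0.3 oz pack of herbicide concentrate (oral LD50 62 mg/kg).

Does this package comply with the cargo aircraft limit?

The rodenticide bait has oral LD50 148.9 mg/kg, which is ≤ 200 mg/kg, so it is Class 6.1 (Toxic).
The herbicide concentrate has oral LD50 62 mg/kg, which is ≤ 200 mg/kg, so it is Class 6.1 (Toxic).
Class 6.1 net quantity: (three 0.1 oz packs = 8.52 g) + (one 0.3 oz pack = 8.52 g) = 17.04 g.
17.04 g ≤ 20 g (cargo aircraft limit, Class 6.1) — within limit.

Yes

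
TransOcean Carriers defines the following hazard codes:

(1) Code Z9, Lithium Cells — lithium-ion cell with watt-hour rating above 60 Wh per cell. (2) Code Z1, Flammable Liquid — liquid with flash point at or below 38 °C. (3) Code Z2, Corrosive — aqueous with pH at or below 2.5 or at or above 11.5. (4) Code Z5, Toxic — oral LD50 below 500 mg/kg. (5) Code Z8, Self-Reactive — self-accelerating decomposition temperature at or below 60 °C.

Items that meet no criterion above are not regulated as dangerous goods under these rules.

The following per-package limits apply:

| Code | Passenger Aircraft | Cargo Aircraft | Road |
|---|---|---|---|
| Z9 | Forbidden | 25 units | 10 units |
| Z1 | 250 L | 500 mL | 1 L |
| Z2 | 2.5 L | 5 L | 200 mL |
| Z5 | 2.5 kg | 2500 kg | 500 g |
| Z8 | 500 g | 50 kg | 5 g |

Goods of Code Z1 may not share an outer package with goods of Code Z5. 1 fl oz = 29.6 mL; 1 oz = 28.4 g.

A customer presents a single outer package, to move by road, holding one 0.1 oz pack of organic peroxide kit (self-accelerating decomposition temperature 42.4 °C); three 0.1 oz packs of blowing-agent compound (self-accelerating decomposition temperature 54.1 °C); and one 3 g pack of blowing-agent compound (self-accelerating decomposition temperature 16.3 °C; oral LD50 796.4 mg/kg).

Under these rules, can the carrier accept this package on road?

No

Organic peroxide kit: self-accelerating decomposition temperature 42.4 °C ≤ 60 °C → Code Z8 (Self-Reactive).
The blowing-agent compound has self-accelerating decomposition temperature 54.1 °C, which is ≤ 60 °C, so it is Code Z8 (Self-Reactive).
Self-accelerating decomposition temperature 16.3 °C meets the Code Z8 criterion (Self-Reactive), so the blowing-agent compound is Code Z8.
Code Z8 net quantity: (one 0.1 oz pack = 2.84 g) + (three 0.1 oz packs = 8.52 g) + 3 g = 14.36 g.
14.36 g exceeds the road limit of 5 g for Code Z8.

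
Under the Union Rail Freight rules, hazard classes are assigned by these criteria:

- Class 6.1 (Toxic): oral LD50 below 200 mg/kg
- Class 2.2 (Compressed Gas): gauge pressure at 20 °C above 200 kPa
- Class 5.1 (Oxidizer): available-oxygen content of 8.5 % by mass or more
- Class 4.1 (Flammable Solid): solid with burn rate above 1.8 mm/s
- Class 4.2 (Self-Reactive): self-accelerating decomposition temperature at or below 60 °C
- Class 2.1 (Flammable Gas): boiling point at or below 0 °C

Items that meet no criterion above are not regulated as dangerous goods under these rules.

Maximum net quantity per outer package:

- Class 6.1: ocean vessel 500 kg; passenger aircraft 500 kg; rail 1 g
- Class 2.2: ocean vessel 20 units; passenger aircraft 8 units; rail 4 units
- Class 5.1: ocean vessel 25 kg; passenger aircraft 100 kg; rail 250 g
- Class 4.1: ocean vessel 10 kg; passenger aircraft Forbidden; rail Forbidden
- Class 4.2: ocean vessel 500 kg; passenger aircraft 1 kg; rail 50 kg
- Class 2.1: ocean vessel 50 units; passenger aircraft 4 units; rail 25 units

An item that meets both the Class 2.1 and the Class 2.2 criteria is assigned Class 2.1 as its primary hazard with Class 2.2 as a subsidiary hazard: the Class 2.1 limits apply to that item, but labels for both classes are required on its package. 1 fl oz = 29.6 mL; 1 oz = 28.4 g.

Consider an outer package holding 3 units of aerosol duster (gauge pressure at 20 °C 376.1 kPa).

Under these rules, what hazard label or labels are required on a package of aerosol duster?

Class 2.2

Aerosol duster: gauge pressure at 20 °C 376.1 kPa > 200 kPa → Class 2.2 (Compressed Gas).
Only the Class 2.2 label is required.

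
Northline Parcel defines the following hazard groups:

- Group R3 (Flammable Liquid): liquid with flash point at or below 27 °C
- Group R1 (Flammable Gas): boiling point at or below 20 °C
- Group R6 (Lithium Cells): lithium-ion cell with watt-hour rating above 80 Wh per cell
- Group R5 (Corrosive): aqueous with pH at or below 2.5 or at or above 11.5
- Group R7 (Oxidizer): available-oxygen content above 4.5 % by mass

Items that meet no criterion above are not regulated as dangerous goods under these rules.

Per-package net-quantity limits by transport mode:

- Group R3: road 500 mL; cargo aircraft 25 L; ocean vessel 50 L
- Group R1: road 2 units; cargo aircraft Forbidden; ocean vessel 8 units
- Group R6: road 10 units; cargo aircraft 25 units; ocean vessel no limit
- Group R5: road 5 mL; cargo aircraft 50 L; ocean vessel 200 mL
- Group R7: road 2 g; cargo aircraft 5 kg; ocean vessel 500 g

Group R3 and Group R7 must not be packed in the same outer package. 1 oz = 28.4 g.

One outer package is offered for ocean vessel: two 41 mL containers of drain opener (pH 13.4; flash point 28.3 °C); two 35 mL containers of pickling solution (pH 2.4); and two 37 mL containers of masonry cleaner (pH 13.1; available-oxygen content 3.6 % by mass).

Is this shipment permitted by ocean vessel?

Drain opener: pH 13.4 ≥ 11.5 → Group R5 (Corrosive).
Pickling solution: pH 2.4 ≤ 2.5 → Group R5 (Corrosive).
The masonry cleaner has pH 13.1, which is ≥ 11.5, so it is Group R5 (Corrosive).
Total Group R5: (two 41 mL containers = 82 mL) + (two 35 mL containers = 70 mL) + (two 37 mL containers = 74 mL) = 226 mL.
226 mL exceeds the ocean vessel limit of 200 mL for Group R5.

No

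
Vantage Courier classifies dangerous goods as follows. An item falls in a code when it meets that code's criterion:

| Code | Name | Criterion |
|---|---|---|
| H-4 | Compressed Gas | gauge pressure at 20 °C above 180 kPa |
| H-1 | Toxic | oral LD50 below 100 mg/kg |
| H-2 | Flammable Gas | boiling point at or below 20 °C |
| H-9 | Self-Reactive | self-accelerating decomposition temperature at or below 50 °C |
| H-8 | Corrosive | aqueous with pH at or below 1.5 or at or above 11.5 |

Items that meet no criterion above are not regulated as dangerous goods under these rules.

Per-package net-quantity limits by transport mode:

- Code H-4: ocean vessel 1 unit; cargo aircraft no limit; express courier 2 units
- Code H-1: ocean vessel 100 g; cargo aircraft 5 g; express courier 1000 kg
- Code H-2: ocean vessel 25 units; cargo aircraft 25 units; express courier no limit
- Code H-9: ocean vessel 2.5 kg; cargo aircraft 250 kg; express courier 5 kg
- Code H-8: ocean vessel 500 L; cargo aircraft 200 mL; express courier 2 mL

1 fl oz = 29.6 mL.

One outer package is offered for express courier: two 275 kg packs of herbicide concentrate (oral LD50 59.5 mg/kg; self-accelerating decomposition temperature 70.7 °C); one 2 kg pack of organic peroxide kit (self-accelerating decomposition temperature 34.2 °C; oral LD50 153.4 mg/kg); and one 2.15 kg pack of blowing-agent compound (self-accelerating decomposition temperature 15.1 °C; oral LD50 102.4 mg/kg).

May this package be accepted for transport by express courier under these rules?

Herbicide concentrate: oral LD50 59.5 mg/kg < 100 mg/kg → Code H-1 (Toxic).
The organic peroxide kit has self-accelerating decomposition temperature 34.2 °C, which is ≤ 50 °C, so it is Code H-9 (Self-Reactive).
With self-accelerating decomposition temperature 15.1 °C (≤ 50 °C), the blowing-agent compound falls in Code H-9.
Code H-9 net quantity: 2 kg + 2.15 kg = 4.15 kg.
4.15 kg ≤ 5 kg (express courier limit, Code H-9) — within limit.
Code H-1 quantity: two 275 kg packs = 550 kg.
550 kg ≤ 1000 kg (express courier limit, Code H-1) — within limit.
Every hazard code is within its express courier limit and no segregation rule is violated.

Yes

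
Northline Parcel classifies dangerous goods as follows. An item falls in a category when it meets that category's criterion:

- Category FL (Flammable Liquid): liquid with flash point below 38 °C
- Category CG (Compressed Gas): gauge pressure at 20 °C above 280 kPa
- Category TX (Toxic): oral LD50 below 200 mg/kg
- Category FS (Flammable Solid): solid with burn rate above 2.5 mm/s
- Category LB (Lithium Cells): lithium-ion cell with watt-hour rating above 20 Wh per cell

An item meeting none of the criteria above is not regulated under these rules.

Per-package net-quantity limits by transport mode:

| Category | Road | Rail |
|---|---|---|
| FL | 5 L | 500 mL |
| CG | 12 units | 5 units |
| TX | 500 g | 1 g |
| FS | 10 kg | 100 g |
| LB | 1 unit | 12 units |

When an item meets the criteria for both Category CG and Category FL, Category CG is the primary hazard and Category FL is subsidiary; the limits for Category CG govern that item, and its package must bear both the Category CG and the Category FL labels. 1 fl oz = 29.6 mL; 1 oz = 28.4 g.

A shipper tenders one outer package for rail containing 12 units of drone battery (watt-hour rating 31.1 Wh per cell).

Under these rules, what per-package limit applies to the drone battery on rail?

12 units

Drone battery: watt-hour rating 31.1 Wh per cell > 20 Wh per cell → Category LB (Lithium Cells).
The rail limit for Category LB is 12 units.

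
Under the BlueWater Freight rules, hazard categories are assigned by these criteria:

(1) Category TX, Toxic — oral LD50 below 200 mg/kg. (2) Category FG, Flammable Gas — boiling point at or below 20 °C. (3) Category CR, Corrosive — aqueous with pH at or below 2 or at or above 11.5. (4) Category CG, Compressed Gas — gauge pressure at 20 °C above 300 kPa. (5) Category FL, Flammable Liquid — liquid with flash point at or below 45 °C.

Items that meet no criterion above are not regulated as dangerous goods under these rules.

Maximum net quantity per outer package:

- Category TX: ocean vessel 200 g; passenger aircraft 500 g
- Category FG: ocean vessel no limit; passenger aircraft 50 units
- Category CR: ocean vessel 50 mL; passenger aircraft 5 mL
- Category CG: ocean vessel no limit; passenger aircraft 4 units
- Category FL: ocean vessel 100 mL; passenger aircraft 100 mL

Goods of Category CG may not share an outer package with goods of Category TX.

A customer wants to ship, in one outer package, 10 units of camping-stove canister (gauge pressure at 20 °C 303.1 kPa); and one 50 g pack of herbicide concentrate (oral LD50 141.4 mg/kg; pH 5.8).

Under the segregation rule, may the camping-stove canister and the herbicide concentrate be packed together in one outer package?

No

The camping-stove canister has gauge pressure at 20 °C 303.1 kPa, which is > 300 kPa, so it is Category CG (Compressed Gas).
Oral LD50 141.4 mg/kg meets the Category TX criterion (Toxic), so the herbicide concentrate is Category TX.
Category CG and Category TX may not share an outer package.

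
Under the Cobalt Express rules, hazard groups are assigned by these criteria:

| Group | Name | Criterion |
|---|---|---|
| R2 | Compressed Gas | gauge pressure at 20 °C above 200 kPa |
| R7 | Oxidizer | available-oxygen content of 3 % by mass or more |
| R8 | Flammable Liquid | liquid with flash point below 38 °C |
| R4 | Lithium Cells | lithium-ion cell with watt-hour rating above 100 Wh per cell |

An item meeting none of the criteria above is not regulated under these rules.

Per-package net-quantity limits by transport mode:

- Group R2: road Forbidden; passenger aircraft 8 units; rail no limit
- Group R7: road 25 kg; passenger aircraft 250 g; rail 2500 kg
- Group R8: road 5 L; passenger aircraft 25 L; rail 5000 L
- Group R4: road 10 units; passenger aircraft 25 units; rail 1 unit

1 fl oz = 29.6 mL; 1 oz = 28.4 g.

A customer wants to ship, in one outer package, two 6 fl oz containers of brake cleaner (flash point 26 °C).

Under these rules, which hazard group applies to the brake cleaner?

Flash point 26 °C meets the Group R8 criterion (Flammable Liquid), so the brake cleaner is Group R8.

Group R8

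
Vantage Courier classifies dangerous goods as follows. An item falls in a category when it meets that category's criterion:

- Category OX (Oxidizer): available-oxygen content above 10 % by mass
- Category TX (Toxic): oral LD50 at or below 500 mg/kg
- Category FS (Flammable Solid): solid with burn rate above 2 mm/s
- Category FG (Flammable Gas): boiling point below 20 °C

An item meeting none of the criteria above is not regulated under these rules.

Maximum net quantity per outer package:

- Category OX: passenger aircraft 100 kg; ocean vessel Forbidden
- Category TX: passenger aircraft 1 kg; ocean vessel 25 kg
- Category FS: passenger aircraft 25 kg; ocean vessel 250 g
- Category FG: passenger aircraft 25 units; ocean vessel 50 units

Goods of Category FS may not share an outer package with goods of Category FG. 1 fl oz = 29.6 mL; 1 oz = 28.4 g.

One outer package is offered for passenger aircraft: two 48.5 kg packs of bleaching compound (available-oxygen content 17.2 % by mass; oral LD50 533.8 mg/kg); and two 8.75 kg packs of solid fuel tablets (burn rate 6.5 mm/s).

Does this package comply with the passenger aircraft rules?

Yes

Available-oxygen content 17.2 % by mass meets the Category OX criterion (Oxidizer), so the bleaching compound is Category OX.
Solid fuel tablets: burn rate 6.5 mm/s > 2 mm/s → Category FS (Flammable Solid).
Category FS quantity: two 8.75 kg packs = 17.5 kg.
That is within the Category FS passenger aircraft limit of 25 kg.
Category OX quantity: two 48.5 kg packs = 97 kg.
97 kg is within the passenger aircraft limit of 100 kg for Category OX.
The segregation rule (Category FS with Category FG) does not apply to Category FS with Category OX.
Every hazard category is within its passenger aircraft limit and no segregation rule is violated.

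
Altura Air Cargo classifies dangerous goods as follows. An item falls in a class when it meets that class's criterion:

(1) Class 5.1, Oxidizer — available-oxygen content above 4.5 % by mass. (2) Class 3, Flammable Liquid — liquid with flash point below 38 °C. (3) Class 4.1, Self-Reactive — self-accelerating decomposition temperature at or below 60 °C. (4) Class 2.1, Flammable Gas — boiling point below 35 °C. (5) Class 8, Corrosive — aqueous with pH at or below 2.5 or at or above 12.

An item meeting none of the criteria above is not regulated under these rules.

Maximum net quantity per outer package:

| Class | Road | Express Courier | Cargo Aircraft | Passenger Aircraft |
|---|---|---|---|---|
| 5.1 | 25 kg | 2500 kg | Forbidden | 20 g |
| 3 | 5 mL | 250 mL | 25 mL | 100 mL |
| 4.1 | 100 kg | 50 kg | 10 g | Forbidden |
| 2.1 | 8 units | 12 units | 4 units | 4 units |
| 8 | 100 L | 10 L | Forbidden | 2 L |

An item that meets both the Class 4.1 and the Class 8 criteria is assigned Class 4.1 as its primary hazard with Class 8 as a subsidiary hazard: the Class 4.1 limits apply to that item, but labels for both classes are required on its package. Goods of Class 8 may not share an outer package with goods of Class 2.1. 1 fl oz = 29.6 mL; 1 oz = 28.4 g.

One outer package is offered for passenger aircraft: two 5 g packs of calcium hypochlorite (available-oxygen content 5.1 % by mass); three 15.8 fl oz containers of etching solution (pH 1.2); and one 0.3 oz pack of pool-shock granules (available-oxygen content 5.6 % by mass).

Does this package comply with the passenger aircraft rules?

Calcium hypochlorite: available-oxygen content 5.1 % by mass > 4.5 % by mass → Class 5.1 (Oxidizer).
The etching solution has pH 1.2, which is ≤ 2.5, so it is Class 8 (Corrosive).
The pool-shock granules have available-oxygen content 5.6 % by mass, which is > 4.5 % by mass, so they are Class 5.1 (Oxidizer).
Total Class 5.1: (two 5 g packs = 10 g) + (one 0.3 oz pack = 8.52 g) = 18.52 g.
That is within the Class 5.1 passenger aircraft limit of 20 g.
Class 8 quantity: three 15.8 fl oz containers = 1403.04 mL.
That is within the Class 8 passenger aircraft limit of 2 L.
The segregation rule (Class 8 with Class 2.1) does not apply to Class 5.1 with Class 8.
Every hazard class is within its passenger aircraft limit and no segregation rule is violated.

Yes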